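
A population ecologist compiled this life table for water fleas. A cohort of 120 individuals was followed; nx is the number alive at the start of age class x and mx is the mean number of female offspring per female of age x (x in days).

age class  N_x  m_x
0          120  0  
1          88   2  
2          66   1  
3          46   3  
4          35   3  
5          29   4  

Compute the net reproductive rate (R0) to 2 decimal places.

lx = nx/n0 = nx/120: 1, 0.73333…, 0.55, 0.38333…, 0.29167…, 0.24167…
lx·mx by age: 0, 1.466667…, 0.55, 1.15…, 0.875…, 0.966667…
R0 = Σ lx·mx = 5.008333… → 5.01

5.01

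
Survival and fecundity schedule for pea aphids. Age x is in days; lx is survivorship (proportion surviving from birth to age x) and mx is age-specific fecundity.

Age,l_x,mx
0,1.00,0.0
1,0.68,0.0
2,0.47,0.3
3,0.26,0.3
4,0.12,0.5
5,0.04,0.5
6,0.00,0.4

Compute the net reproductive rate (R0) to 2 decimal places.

lx·mx by age: 0, 0, 0.141, 0.078, 0.06, 0.02, 0
R0 = Σ lx·mx = 0.299 → 0.30

0.30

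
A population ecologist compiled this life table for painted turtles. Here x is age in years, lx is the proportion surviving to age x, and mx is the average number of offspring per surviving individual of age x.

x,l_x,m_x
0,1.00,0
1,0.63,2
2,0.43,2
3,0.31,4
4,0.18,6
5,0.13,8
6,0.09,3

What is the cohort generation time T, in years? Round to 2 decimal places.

lx·mx: 0, 1.26, 0.86, 1.24, 1.08, 1.04, 0.27 → R0 = 5.75
x·lx·mx: 0, 1.26, 1.72, 3.72, 4.32, 5.2, 1.62 → Σ = 17.84
T = 17.84 / 5.75 = 3.102609… → 3.10

3.10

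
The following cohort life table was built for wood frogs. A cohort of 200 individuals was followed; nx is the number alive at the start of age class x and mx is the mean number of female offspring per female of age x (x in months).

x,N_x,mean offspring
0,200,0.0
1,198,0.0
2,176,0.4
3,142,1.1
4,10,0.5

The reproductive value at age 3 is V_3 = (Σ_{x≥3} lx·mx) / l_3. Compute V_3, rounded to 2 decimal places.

lx = nx/n0 = nx/200: 1, 0.99, 0.88, 0.71, 0.05
lx·mx for x ≥ 3: 0.781, 0.025 → sum = 0.806
V_3 = 0.806 / l_3 = 0.806 / 0.71 = 1.135211… → 1.14

1.14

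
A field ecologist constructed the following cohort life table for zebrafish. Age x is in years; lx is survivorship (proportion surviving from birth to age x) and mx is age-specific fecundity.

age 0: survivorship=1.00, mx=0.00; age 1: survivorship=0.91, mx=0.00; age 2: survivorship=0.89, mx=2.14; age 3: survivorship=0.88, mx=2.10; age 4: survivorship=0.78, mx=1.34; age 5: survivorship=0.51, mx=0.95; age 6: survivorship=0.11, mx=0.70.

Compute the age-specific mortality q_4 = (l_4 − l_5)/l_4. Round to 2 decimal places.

q_4 = (l_4 − l_5) / l_4 = (0.78 − 0.51) / 0.78
     = 0.27 / 0.78 = 0.346154… → 0.35

0.35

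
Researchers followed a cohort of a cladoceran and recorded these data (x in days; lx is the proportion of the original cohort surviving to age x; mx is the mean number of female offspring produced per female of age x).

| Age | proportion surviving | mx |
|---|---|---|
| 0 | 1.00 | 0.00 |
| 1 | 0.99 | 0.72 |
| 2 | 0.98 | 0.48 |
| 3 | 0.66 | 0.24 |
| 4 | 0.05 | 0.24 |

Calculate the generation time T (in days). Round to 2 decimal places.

lx·mx: 0, 0.7128, 0.4704, 0.1584, 0.012 → R0 = 1.3536
x·lx·mx: 0, 0.7128, 0.9408, 0.4752, 0.048 → Σ = 2.1768
T = 2.1768 / 1.3536 = 1.608156… → 1.61

1.61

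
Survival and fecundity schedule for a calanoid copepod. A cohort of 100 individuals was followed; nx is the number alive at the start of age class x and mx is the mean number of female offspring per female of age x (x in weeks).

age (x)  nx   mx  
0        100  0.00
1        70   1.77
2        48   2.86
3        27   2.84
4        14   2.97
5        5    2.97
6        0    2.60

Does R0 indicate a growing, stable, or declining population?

lx = nx/n0 = nx/100: 1, 0.7, 0.48, 0.27, 0.14, 0.05, 0
R0 = Σ lx·mx = 0 + 1.239 + 1.3728 + 0.7668 + 0.4158 + 0.1485 + 0 = 3.9429
R0 > 1, so the population is growing.

growing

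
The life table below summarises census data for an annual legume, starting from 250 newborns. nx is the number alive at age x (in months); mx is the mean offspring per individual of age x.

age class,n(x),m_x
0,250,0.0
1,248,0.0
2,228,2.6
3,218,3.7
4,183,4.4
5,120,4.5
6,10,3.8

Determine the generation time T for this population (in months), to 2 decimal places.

lx = nx/n0 = nx/250: 1, 0.992, 0.912, 0.872, 0.732, 0.48, 0.04
lx·mx: 0, 0, 2.3712, 3.2264, 3.2208, 2.16, 0.152 → R0 = 11.1304
x·lx·mx: 0, 0, 4.7424, 9.6792, 12.8832, 10.8, 0.912 → Σ = 39.0168
T = 39.0168 / 11.1304 = 3.505427… → 3.51

3.51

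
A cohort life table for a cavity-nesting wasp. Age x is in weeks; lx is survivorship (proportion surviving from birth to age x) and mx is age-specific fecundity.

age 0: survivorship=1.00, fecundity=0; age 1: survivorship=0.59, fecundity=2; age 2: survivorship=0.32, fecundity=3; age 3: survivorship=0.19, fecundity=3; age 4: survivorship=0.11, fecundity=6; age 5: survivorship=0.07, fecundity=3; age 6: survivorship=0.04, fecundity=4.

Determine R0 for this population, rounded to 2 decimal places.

lx·mx by age: 0, 1.18, 0.96, 0.57, 0.66, 0.21, 0.16
R0 = Σ lx·mx = 3.74 → 3.74

3.74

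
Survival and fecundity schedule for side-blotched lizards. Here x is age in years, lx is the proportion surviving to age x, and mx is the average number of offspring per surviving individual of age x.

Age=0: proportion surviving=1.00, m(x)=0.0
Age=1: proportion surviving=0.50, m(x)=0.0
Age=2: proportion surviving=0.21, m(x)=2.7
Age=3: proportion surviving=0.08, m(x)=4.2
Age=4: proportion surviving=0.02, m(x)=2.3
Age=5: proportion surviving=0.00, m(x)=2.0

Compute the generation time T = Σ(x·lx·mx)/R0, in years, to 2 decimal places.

2.45

lx·mx: 0, 0, 0.567, 0.336, 0.046, 0 → R0 = 0.949
x·lx·mx: 0, 0, 1.134, 1.008, 0.184, 0 → Σ = 2.326
T = 2.326 / 0.949 = 2.451001… → 2.45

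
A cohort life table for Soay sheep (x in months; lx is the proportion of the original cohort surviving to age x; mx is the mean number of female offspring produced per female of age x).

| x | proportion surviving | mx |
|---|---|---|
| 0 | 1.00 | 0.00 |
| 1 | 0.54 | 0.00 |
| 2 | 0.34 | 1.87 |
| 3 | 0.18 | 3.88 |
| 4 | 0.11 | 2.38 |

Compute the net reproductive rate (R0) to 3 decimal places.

lx·mx by age: 0, 0, 0.6358, 0.6984, 0.2618
R0 = Σ lx·mx = 1.596 → 1.596

1.596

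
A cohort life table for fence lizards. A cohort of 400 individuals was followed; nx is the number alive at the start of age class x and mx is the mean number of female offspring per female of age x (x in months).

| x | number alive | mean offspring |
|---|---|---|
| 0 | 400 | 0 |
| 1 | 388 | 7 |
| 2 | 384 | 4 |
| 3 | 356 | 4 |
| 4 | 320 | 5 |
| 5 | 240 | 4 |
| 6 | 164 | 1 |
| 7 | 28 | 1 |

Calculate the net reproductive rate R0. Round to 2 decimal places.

21.07

lx = nx/n0 = nx/400: 1, 0.97, 0.96, 0.89, 0.8, 0.6, 0.41, 0.07
lx·mx by age: 0, 6.79, 3.84, 3.56, 4, 2.4, 0.41, 0.07
R0 = Σ lx·mx = 21.07 → 21.07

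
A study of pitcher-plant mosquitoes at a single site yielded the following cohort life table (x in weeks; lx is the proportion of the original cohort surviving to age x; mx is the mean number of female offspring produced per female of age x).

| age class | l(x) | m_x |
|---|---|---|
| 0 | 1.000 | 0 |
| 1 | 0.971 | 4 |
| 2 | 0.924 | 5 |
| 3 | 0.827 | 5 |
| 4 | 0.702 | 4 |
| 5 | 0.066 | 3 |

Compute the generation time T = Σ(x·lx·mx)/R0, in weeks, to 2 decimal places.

2.41

lx·mx: 0, 3.884, 4.62, 4.135, 2.808, 0.198 → R0 = 15.645
x·lx·mx: 0, 3.884, 9.24, 12.405, 11.232, 0.99 → Σ = 37.751
T = 37.751 / 15.645 = 2.412975… → 2.41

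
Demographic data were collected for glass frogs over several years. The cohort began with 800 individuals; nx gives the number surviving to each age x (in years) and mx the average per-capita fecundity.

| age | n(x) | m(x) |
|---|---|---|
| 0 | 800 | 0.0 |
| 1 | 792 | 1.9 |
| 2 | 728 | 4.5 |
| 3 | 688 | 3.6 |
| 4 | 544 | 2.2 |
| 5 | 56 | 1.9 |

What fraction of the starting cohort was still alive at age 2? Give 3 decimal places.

0.910

l_2 = n_2/n_0 = 728/800 = 0.91 → 0.910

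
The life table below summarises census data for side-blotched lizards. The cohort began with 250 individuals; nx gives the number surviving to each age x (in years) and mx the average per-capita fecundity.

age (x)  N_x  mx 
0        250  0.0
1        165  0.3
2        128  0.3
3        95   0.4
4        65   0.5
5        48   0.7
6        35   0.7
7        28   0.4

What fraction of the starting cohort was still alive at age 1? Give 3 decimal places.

l_1 = n_1/n_0 = 165/250 = 0.66 → 0.660

0.660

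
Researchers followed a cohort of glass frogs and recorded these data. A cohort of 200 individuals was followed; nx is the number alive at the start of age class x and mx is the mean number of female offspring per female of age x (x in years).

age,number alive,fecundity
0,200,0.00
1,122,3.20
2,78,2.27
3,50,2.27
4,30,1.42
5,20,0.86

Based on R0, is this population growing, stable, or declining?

lx = nx/n0 = nx/200: 1, 0.61, 0.39, 0.25, 0.15, 0.1
R0 = Σ lx·mx = 0 + 1.952 + 0.8853 + 0.5675 + 0.213 + 0.086 = 3.7038
R0 > 1, so the population is growing.

growing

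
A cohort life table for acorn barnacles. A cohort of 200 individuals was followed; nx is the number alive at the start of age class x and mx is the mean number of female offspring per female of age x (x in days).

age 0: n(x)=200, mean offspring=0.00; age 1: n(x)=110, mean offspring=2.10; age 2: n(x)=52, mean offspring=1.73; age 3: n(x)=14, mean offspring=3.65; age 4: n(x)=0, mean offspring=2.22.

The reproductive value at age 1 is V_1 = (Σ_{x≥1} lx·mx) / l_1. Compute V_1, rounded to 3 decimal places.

3.382

lx = nx/n0 = nx/200: 1, 0.55, 0.26, 0.07, 0
lx·mx for x ≥ 1: 1.155, 0.4498, 0.2555, 0 → sum = 1.8603
V_1 = 1.8603 / l_1 = 1.8603 / 0.55 = 3.382364… → 3.382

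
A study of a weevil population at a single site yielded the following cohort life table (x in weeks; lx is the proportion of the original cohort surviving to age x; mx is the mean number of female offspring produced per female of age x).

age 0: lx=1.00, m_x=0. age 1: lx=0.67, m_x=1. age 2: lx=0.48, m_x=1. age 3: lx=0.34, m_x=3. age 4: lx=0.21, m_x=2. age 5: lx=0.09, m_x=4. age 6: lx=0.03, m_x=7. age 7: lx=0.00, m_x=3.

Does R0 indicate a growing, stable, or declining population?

R0 = Σ lx·mx = 0 + 0.67 + 0.48 + 1.02 + 0.42 + 0.36 + 0.21 + 0 = 3.16
R0 > 1, so the population is growing.

growing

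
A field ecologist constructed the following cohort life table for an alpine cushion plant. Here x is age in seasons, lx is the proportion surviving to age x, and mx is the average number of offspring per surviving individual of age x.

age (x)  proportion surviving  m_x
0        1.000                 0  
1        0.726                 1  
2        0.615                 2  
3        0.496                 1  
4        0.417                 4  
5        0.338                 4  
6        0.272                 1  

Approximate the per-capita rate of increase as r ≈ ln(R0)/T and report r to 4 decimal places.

0.5087

R0 = Σ lx·mx = 0 + 0.726 + 1.23 + 0.496 + 1.668 + 1.352 + 0.272 = 5.744
Σ x·lx·mx = 19.738; T = 19.738/5.744 = 3.43628…
r ≈ ln(R0)/T = ln(5.744)/3.43628… = 0.508735… → 0.5087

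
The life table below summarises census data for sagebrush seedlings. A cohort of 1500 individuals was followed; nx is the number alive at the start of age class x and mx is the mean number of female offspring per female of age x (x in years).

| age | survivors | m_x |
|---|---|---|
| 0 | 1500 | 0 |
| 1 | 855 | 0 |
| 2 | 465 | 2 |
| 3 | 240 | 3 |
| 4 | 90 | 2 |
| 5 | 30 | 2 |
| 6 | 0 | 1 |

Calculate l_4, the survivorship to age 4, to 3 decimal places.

0.060

l_4 = n_4/n_0 = 90/1500 = 0.06 → 0.060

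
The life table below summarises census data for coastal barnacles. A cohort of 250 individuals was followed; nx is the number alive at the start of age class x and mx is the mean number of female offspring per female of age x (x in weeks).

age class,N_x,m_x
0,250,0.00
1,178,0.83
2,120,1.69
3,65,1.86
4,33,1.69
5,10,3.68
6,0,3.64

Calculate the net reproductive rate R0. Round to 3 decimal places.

2.256

lx = nx/n0 = nx/250: 1, 0.712, 0.48, 0.26, 0.132, 0.04, 0
lx·mx by age: 0, 0.59096, 0.8112, 0.4836, 0.22308, 0.1472, 0
R0 = Σ lx·mx = 2.25604 → 2.256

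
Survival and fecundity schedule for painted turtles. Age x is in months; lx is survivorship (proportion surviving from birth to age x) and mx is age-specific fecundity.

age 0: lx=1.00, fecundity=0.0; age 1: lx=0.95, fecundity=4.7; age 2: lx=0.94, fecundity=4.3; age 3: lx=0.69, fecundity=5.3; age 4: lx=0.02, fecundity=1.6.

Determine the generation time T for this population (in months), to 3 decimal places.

lx·mx: 0, 4.465, 4.042, 3.657, 0.032 → R0 = 12.196
x·lx·mx: 0, 4.465, 8.084, 10.971, 0.128 → Σ = 23.648
T = 23.648 / 12.196 = 1.938996… → 1.939

1.939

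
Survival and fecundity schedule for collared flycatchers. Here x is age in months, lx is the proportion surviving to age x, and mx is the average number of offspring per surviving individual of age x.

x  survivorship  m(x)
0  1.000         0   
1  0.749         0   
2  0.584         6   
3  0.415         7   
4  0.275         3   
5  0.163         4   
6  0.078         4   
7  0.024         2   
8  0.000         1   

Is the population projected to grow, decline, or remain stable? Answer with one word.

growing

R0 = Σ lx·mx = 0 + 0 + 3.504 + 2.905 + 0.825 + 0.652 + 0.312 + 0.048 + 0 = 8.246
R0 > 1, so the population is growing.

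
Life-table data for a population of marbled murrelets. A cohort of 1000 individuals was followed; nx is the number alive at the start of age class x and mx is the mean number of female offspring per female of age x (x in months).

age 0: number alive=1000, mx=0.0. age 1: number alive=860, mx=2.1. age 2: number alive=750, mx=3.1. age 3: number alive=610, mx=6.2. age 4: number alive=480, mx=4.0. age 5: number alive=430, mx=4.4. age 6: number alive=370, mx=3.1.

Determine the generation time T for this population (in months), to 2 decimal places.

3.25

lx = nx/n0 = nx/1000: 1, 0.86, 0.75, 0.61, 0.48, 0.43, 0.37
lx·mx: 0, 1.806, 2.325, 3.782, 1.92, 1.892, 1.147 → R0 = 12.872
x·lx·mx: 0, 1.806, 4.65, 11.346, 7.68, 9.46, 6.882 → Σ = 41.824
T = 41.824 / 12.872 = 3.249223… → 3.25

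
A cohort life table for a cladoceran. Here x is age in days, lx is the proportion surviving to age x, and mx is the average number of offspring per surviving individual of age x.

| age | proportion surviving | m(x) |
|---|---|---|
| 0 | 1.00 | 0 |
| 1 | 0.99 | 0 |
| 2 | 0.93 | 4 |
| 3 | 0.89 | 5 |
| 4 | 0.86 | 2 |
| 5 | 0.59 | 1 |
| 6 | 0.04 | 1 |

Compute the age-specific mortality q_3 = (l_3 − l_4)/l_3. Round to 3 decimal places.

q_3 = (l_3 − l_4) / l_3 = (0.89 − 0.86) / 0.89
     = 0.03 / 0.89 = 0.033708… → 0.034

0.034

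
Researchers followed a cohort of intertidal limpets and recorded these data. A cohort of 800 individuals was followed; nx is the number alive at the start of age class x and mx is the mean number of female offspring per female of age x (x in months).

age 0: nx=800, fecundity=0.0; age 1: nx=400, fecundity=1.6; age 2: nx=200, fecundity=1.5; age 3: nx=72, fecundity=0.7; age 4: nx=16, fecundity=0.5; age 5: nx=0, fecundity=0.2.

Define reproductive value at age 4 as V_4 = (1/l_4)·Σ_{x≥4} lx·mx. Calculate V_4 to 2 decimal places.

lx = nx/n0 = nx/800: 1, 0.5, 0.25, 0.09, 0.02, 0
lx·mx for x ≥ 4: 0.01, 0 → sum = 0.01
V_4 = 0.01 / l_4 = 0.01 / 0.02 = 0.5 → 0.50

0.50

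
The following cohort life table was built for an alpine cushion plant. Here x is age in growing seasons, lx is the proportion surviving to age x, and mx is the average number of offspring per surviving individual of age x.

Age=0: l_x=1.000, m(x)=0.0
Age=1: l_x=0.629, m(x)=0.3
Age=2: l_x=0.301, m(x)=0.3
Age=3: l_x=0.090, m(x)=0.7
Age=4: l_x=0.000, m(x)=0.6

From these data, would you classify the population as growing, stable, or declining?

declining

R0 = Σ lx·mx = 0 + 0.1887 + 0.0903 + 0.063 + 0 = 0.342
R0 < 1, so the population is declining.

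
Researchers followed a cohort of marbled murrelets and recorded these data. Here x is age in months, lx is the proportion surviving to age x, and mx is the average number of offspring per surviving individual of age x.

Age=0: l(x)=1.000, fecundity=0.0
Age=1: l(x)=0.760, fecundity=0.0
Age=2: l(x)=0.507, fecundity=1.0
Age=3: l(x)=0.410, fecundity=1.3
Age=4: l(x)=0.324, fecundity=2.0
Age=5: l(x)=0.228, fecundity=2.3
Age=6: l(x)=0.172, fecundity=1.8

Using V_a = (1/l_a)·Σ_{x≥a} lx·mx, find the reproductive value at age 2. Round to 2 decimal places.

4.97

lx·mx for x ≥ 2: 0.507, 0.533, 0.648, 0.5244, 0.3096 → sum = 2.522
V_2 = 2.522 / l_2 = 2.522 / 0.507 = 4.974359… → 4.97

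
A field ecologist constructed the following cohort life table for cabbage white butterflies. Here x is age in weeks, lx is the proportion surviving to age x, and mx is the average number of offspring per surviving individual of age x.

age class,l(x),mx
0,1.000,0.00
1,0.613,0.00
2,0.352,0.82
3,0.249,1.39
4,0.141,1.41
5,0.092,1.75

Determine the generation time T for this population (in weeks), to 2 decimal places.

lx·mx: 0, 0, 0.28864, 0.34611, 0.19881, 0.161 → R0 = 0.99456
x·lx·mx: 0, 0, 0.57728, 1.03833, 0.79524, 0.805 → Σ = 3.21585
T = 3.21585 / 0.99456 = 3.23344… → 3.23

3.23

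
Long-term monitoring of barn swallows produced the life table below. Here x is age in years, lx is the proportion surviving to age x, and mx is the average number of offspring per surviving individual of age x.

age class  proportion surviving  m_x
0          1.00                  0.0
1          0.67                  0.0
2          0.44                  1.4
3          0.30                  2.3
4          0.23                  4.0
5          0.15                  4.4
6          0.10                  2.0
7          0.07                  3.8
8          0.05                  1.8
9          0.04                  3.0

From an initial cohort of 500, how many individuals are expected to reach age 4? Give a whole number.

115

Expected survivors = N0 · l_4 = 500 × 0.23 = 115 → 115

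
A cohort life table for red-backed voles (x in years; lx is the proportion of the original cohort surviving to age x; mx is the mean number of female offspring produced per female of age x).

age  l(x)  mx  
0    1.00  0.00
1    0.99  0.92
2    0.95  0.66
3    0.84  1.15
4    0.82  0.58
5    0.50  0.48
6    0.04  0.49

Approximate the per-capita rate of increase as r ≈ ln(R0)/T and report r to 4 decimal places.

R0 = Σ lx·mx = 0 + 0.9108 + 0.627 + 0.966 + 0.4756 + 0.24 + 0.0196 = 3.239
Σ x·lx·mx = 8.2828; T = 8.2828/3.239 = 2.55721…
r ≈ ln(R0)/T = ln(3.239)/2.55721… = 0.459589… → 0.4596

0.4596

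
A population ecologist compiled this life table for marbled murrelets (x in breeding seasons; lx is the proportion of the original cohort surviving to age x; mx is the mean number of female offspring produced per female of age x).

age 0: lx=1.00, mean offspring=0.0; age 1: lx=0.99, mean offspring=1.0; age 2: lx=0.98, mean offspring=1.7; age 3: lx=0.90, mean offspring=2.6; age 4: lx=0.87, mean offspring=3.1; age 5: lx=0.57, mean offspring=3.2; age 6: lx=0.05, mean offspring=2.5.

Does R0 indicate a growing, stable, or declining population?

growing

R0 = Σ lx·mx = 0 + 0.99 + 1.666 + 2.34 + 2.697 + 1.824 + 0.125 = 9.642
R0 > 1, so the population is growing.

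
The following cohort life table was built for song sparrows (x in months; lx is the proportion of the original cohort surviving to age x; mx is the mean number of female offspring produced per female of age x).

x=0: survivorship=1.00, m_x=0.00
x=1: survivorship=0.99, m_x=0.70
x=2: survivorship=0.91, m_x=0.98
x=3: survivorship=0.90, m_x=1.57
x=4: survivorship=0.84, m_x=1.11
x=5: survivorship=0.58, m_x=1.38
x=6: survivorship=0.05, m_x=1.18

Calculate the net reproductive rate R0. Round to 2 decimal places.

lx·mx by age: 0, 0.693, 0.8918, 1.413, 0.9324, 0.8004, 0.059
R0 = Σ lx·mx = 4.7896 → 4.79

4.79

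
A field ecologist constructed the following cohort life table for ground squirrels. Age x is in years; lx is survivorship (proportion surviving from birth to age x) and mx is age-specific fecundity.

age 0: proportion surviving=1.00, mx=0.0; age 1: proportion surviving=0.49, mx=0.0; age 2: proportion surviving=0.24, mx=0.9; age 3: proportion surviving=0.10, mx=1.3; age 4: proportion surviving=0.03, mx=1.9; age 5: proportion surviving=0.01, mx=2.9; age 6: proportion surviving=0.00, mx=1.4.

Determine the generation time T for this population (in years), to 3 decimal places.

lx·mx: 0, 0, 0.216, 0.13, 0.057, 0.029, 0 → R0 = 0.432
x·lx·mx: 0, 0, 0.432, 0.39, 0.228, 0.145, 0 → Σ = 1.195
T = 1.195 / 0.432 = 2.766204… → 2.766

2.766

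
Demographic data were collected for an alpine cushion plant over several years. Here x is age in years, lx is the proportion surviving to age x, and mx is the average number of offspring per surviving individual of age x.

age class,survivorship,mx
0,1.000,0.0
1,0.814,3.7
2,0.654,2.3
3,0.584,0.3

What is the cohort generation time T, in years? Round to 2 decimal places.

lx·mx: 0, 3.0118, 1.5042, 0.1752 → R0 = 4.6912
x·lx·mx: 0, 3.0118, 3.0084, 0.5256 → Σ = 6.5458
T = 6.5458 / 4.6912 = 1.395336… → 1.40

1.40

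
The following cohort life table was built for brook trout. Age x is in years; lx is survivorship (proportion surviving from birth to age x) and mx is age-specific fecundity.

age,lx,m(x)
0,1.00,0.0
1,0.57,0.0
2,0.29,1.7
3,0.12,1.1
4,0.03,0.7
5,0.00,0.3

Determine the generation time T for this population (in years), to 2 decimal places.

2.27

lx·mx: 0, 0, 0.493, 0.132, 0.021, 0 → R0 = 0.646
x·lx·mx: 0, 0, 0.986, 0.396, 0.084, 0 → Σ = 1.466
T = 1.466 / 0.646 = 2.26935… → 2.27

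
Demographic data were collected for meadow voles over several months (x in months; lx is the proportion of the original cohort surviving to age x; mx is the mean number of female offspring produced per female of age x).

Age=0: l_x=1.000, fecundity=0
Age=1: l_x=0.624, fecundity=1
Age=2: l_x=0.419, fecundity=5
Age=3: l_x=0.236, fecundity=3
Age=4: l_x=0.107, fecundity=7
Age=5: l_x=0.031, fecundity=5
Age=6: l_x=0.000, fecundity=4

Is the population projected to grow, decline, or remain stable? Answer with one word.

R0 = Σ lx·mx = 0 + 0.624 + 2.095 + 0.708 + 0.749 + 0.155 + 0 = 4.331
R0 > 1, so the population is growing.

growing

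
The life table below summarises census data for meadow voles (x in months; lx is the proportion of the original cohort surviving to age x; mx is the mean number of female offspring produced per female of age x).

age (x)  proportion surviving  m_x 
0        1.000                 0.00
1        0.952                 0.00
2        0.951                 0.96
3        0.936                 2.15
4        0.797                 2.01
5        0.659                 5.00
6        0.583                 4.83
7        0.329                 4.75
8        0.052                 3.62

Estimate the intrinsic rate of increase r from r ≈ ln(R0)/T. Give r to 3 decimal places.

0.519

R0 = Σ lx·mx = 0 + 0 + 0.91296 + 2.0124 + 1.60197 + 3.295 + 2.81589 + 1.56275 + 0.18824 = 12.38921
Σ x·lx·mx = 60.08651; T = 60.08651/12.38921 = 4.84991…
r ≈ ln(R0)/T = ln(12.38921)/4.84991… = 0.51894… → 0.519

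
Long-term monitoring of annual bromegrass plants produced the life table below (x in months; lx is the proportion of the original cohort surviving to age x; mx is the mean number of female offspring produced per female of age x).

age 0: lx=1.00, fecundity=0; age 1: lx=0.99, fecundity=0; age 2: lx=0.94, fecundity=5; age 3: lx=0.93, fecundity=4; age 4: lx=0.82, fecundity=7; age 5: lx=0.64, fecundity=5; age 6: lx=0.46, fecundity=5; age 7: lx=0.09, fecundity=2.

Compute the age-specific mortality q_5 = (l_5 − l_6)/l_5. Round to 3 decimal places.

q_5 = (l_5 − l_6) / l_5 = (0.64 − 0.46) / 0.64
     = 0.18 / 0.64 = 0.28125 → 0.281

0.281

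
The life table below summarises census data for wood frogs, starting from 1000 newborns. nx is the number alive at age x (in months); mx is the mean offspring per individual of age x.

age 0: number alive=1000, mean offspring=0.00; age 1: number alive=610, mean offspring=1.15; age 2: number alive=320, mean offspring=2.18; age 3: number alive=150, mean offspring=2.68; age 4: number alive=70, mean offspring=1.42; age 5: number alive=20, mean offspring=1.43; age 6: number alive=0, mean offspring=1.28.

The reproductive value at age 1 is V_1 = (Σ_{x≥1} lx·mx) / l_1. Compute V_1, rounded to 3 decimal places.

lx = nx/n0 = nx/1000: 1, 0.61, 0.32, 0.15, 0.07, 0.02, 0
lx·mx for x ≥ 1: 0.7015, 0.6976, 0.402, 0.0994, 0.0286, 0 → sum = 1.9291
V_1 = 1.9291 / l_1 = 1.9291 / 0.61 = 3.162459… → 3.162

3.162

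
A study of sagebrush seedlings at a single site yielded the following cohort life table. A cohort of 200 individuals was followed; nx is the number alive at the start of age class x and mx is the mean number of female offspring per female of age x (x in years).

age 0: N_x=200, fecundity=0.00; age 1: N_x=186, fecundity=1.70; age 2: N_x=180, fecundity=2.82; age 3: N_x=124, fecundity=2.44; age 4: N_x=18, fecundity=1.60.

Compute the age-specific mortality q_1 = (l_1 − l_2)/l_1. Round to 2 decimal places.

lx = nx/n0 = nx/200: 1, 0.93, 0.9, 0.62, 0.09
q_1 = (l_1 − l_2) / l_1 = (0.93 − 0.9) / 0.93
     = 0.03 / 0.93 = 0.032258… → 0.03

0.03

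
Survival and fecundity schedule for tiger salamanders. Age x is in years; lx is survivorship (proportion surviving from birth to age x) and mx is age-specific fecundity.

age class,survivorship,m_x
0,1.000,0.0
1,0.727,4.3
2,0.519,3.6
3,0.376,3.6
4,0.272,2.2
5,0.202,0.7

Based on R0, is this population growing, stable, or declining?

R0 = Σ lx·mx = 0 + 3.1261 + 1.8684 + 1.3536 + 0.5984 + 0.1414 = 7.0879
R0 > 1, so the population is growing.

growing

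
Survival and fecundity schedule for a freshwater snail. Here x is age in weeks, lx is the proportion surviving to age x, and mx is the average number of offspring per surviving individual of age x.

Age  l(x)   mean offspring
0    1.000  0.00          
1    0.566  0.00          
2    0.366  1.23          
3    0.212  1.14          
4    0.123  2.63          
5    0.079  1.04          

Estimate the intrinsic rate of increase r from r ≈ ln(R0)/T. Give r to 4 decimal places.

0.0307

R0 = Σ lx·mx = 0 + 0 + 0.45018 + 0.24168 + 0.32349 + 0.08216 = 1.09751
Σ x·lx·mx = 3.33016; T = 3.33016/1.09751 = 3.03429…
r ≈ ln(R0)/T = ln(1.09751)/3.03429… = 0.030664… → 0.0307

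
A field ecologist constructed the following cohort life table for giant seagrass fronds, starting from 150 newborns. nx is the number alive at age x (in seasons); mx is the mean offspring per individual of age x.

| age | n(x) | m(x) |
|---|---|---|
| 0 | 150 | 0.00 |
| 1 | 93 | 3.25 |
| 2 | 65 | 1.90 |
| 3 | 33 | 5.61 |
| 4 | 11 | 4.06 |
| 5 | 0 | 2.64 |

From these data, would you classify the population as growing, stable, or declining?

lx = nx/n0 = nx/150: 1, 0.62, 0.43333…, 0.22, 0.07333…, 0
R0 = Σ lx·mx = 0 + 2.015 + 0.823333… + 1.2342 + 0.297733… + 0 = 4.370267…
R0 > 1, so the population is growing.

growing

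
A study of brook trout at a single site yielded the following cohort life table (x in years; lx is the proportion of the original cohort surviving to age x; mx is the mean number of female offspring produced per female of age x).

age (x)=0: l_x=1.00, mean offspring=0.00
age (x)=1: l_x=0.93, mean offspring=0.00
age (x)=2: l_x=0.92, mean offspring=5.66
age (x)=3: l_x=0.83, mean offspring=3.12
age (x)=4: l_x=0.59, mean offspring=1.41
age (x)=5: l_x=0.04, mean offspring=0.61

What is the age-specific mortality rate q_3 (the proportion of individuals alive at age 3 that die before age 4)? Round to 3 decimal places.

0.289

q_3 = (l_3 − l_4) / l_3 = (0.83 − 0.59) / 0.83
     = 0.24 / 0.83 = 0.289157… → 0.289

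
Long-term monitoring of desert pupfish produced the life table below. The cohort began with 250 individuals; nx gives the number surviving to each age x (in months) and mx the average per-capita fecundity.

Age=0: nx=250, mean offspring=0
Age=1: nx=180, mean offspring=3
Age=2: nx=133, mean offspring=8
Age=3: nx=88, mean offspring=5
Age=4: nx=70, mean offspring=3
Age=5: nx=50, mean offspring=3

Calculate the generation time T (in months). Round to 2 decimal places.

lx = nx/n0 = nx/250: 1, 0.72, 0.532, 0.352, 0.28, 0.2
lx·mx: 0, 2.16, 4.256, 1.76, 0.84, 0.6 → R0 = 9.616
x·lx·mx: 0, 2.16, 8.512, 5.28, 3.36, 3 → Σ = 22.312
T = 22.312 / 9.616 = 2.3203… → 2.32

2.32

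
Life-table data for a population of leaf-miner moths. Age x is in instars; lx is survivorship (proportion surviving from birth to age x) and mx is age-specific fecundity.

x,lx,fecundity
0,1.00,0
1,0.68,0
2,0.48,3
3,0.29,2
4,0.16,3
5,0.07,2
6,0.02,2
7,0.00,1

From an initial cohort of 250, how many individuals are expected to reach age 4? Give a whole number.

40

Expected survivors = N0 · l_4 = 250 × 0.16 = 40 → 40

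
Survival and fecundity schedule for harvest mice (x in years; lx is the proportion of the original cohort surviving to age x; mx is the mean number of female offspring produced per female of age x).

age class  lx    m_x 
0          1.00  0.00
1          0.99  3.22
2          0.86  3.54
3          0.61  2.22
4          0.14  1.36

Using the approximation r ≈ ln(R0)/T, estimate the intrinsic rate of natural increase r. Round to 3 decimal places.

1.131

R0 = Σ lx·mx = 0 + 3.1878 + 3.0444 + 1.3542 + 0.1904 = 7.7768
Σ x·lx·mx = 14.1008; T = 14.1008/7.7768 = 1.81319…
r ≈ ln(R0)/T = ln(7.7768)/1.81319… = 1.13124… → 1.131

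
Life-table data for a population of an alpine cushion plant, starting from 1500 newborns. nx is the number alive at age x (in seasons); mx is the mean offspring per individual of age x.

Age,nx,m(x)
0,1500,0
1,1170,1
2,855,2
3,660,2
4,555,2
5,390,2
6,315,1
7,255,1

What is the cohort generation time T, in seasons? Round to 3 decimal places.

3.088

lx = nx/n0 = nx/1500: 1, 0.78, 0.57, 0.44, 0.37, 0.26, 0.21, 0.17
lx·mx: 0, 0.78, 1.14, 0.88, 0.74, 0.52, 0.21, 0.17 → R0 = 4.44
x·lx·mx: 0, 0.78, 2.28, 2.64, 2.96, 2.6, 1.26, 1.19 → Σ = 13.71
T = 13.71 / 4.44 = 3.087838… → 3.088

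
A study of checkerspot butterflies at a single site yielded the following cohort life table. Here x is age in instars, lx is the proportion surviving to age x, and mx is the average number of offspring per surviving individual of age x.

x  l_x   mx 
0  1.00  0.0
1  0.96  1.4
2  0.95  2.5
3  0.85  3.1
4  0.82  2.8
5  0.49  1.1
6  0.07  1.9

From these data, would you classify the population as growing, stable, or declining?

growing

R0 = Σ lx·mx = 0 + 1.344 + 2.375 + 2.635 + 2.296 + 0.539 + 0.133 = 9.322
R0 > 1, so the population is growing.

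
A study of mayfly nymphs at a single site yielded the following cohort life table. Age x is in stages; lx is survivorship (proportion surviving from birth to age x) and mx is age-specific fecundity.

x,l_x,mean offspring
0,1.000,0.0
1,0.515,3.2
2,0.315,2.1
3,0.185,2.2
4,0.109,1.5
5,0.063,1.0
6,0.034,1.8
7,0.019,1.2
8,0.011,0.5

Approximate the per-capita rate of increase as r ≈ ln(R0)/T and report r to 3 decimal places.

0.587

R0 = Σ lx·mx = 0 + 1.648 + 0.6615 + 0.407 + 0.1635 + 0.063 + 0.0612 + 0.0228 + 0.0055 = 3.0325
Σ x·lx·mx = 5.7318; T = 5.7318/3.0325 = 1.89012…
r ≈ ln(R0)/T = ln(3.0325)/1.89012… = 0.58694… → 0.587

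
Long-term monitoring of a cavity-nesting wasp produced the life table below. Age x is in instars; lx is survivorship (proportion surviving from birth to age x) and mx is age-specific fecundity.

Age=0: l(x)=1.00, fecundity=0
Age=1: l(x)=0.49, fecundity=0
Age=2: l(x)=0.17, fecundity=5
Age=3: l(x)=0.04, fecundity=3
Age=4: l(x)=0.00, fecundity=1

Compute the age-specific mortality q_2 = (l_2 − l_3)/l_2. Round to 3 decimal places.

q_2 = (l_2 − l_3) / l_2 = (0.17 − 0.04) / 0.17
     = 0.13 / 0.17 = 0.764706… → 0.765

0.765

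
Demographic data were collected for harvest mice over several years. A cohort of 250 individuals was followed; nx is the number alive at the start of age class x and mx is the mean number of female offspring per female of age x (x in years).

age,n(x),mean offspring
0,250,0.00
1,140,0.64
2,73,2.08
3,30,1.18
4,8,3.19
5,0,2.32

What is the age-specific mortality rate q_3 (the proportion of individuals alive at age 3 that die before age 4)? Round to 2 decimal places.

0.73

lx = nx/n0 = nx/250: 1, 0.56, 0.292, 0.12, 0.032, 0
q_3 = (l_3 − l_4) / l_3 = (0.12 − 0.032) / 0.12
     = 0.088 / 0.12 = 0.733333… → 0.73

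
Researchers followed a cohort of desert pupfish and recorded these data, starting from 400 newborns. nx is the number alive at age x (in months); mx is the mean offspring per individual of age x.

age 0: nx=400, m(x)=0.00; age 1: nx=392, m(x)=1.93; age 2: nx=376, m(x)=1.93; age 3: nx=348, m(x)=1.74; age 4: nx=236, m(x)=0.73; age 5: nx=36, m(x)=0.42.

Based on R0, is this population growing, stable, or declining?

lx = nx/n0 = nx/400: 1, 0.98, 0.94, 0.87, 0.59, 0.09
R0 = Σ lx·mx = 0 + 1.8914 + 1.8142 + 1.5138 + 0.4307 + 0.0378 = 5.6879
R0 > 1, so the population is growing.

growing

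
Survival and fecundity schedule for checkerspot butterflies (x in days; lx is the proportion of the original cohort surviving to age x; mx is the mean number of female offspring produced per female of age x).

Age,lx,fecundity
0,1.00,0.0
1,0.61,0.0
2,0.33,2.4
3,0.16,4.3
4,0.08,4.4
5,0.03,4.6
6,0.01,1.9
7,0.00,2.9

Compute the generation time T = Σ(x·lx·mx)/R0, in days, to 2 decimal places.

2.95

lx·mx: 0, 0, 0.792, 0.688, 0.352, 0.138, 0.019, 0 → R0 = 1.989
x·lx·mx: 0, 0, 1.584, 2.064, 1.408, 0.69, 0.114, 0 → Σ = 5.86
T = 5.86 / 1.989 = 2.946204… → 2.95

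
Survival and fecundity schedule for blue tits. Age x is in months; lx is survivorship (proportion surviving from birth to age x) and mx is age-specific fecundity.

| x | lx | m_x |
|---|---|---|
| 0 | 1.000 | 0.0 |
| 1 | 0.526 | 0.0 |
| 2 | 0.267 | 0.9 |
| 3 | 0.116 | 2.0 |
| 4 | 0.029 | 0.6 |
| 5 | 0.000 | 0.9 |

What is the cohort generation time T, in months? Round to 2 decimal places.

2.54

lx·mx: 0, 0, 0.2403, 0.232, 0.0174, 0 → R0 = 0.4897
x·lx·mx: 0, 0, 0.4806, 0.696, 0.0696, 0 → Σ = 1.2462
T = 1.2462 / 0.4897 = 2.544823… → 2.54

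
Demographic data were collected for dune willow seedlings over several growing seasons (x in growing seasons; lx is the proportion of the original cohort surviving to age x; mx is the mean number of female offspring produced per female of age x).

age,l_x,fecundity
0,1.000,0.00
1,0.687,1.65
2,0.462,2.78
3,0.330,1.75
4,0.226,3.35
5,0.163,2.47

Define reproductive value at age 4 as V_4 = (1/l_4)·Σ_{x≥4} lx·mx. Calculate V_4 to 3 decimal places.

lx·mx for x ≥ 4: 0.7571, 0.40261 → sum = 1.15971
V_4 = 1.15971 / l_4 = 1.15971 / 0.226 = 5.13146… → 5.131

5.131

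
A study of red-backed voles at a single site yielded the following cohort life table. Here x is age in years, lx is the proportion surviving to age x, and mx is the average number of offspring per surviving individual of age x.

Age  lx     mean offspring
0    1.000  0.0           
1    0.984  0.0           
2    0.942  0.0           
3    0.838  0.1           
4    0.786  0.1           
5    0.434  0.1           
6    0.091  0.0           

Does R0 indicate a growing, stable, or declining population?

R0 = Σ lx·mx = 0 + 0 + 0 + 0.0838 + 0.0786 + 0.0434 + 0 = 0.2058
R0 < 1, so the population is declining.

declining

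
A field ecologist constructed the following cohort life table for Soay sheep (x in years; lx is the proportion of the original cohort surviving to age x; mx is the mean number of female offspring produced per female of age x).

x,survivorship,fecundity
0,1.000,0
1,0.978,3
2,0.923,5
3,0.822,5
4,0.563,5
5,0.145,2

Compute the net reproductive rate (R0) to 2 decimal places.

14.76

lx·mx by age: 0, 2.934, 4.615, 4.11, 2.815, 0.29
R0 = Σ lx·mx = 14.764 → 14.76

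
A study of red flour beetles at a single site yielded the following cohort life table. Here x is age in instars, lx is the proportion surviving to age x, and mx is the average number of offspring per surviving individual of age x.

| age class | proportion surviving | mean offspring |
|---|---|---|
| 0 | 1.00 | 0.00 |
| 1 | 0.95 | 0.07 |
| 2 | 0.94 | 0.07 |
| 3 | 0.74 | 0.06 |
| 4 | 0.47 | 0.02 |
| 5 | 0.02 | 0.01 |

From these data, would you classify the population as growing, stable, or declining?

R0 = Σ lx·mx = 0 + 0.0665 + 0.0658 + 0.0444 + 0.0094 + 0.0002 = 0.1863
R0 < 1, so the population is declining.

declining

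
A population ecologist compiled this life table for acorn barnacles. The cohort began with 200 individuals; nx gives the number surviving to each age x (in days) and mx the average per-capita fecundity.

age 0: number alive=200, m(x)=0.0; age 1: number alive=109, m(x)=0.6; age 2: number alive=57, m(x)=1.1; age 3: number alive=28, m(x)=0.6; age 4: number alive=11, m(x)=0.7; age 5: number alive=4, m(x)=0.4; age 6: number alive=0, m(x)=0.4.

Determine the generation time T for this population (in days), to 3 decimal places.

lx = nx/n0 = nx/200: 1, 0.545, 0.285, 0.14, 0.055, 0.02, 0
lx·mx: 0, 0.327, 0.3135, 0.084, 0.0385, 0.008, 0 → R0 = 0.771
x·lx·mx: 0, 0.327, 0.627, 0.252, 0.154, 0.04, 0 → Σ = 1.4
T = 1.4 / 0.771 = 1.815824… → 1.816

1.816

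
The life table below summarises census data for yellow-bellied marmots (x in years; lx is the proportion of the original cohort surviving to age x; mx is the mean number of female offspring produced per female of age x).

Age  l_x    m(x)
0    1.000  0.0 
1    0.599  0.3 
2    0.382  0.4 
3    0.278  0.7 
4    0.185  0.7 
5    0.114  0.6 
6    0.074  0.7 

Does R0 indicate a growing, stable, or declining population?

declining

R0 = Σ lx·mx = 0 + 0.1797 + 0.1528 + 0.1946 + 0.1295 + 0.0684 + 0.0518 = 0.7768
R0 < 1, so the population is declining.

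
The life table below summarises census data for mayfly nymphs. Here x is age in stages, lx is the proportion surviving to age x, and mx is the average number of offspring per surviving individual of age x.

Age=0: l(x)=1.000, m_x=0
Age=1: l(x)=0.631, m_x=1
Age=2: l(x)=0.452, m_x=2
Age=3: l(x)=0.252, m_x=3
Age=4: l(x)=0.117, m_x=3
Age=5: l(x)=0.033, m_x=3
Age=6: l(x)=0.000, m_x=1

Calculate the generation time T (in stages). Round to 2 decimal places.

lx·mx: 0, 0.631, 0.904, 0.756, 0.351, 0.099, 0 → R0 = 2.741
x·lx·mx: 0, 0.631, 1.808, 2.268, 1.404, 0.495, 0 → Σ = 6.606
T = 6.606 / 2.741 = 2.410069… → 2.41

2.41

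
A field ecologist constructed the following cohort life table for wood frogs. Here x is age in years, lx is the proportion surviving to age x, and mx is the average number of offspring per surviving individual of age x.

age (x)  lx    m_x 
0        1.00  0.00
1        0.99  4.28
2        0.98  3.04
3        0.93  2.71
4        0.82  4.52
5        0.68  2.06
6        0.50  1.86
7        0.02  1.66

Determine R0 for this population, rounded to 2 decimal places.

lx·mx by age: 0, 4.2372, 2.9792, 2.5203, 3.7064, 1.4008, 0.93, 0.0332
R0 = Σ lx·mx = 15.8071 → 15.81

15.81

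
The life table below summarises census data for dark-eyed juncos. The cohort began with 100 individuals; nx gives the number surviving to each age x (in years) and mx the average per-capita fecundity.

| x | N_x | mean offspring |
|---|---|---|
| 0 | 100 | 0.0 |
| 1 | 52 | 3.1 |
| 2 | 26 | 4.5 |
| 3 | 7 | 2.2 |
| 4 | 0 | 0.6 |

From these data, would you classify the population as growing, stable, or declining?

growing

lx = nx/n0 = nx/100: 1, 0.52, 0.26, 0.07, 0
R0 = Σ lx·mx = 0 + 1.612 + 1.17 + 0.154 + 0 = 2.936
R0 > 1, so the population is growing.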